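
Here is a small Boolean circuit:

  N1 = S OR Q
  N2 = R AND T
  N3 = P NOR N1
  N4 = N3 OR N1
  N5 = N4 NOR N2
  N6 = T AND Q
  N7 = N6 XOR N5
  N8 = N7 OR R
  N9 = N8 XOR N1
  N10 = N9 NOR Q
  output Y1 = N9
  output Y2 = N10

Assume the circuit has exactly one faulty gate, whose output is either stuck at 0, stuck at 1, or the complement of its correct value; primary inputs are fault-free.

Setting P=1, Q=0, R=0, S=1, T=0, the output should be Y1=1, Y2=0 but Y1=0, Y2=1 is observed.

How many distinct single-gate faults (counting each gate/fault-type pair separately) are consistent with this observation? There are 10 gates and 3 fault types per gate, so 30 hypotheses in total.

Fault-free: N1=1, N2=0, N3=0, N4=1, N5=0, N6=0, N7=0, N8=0, N9=1, N10=0 → Y1=1, Y2=0. Observed Y1=0, Y2=1.
  N1: none of the 3 fault types match ✗
  N2: none of the 3 fault types match ✗
  N3: none of the 3 fault types match ✗
  N4: stuck-at-0, inverted output ✓; others ✗
  N5: stuck-at-1, inverted output ✓; others ✗
  N6: stuck-at-1, inverted output ✓; others ✗
  N7: stuck-at-1, inverted output ✓; others ✗
  N8: stuck-at-1, inverted output ✓; others ✗
  N9: stuck-at-0, inverted output ✓; others ✗
  N10: none of the 3 fault types match ✗
Consistent faults: {N4 stuck-at-0, N4 inverted output, N5 stuck-at-1, N5 inverted output, N6 stuck-at-1, N6 inverted output, N7 stuck-at-1, N7 inverted output, N8 stuck-at-1, N8 inverted output, N9 stuck-at-0, N9 inverted output} — 12 in all.

12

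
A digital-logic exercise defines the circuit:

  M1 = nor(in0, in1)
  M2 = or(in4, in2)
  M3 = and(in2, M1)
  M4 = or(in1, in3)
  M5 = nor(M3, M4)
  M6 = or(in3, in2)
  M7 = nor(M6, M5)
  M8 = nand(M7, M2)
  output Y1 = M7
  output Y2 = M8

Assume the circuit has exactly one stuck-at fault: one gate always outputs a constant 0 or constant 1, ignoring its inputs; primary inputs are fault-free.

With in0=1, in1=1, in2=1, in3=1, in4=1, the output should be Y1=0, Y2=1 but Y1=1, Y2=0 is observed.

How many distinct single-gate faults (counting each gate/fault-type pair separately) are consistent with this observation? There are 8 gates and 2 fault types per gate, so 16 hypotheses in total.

2

Fault-free: M1=0, M2=1, M3=0, M4=1, M5=0, M6=1, M7=0, M8=1 → Y1=0, Y2=1. Observed Y1=1, Y2=0.
  M1: none of the 2 fault types match ✗
  M2: none of the 2 fault types match ✗
  M3: none of the 2 fault types match ✗
  M4: none of the 2 fault types match ✗
  M5: none of the 2 fault types match ✗
  M6: stuck-at-0 ✓; others ✗
  M7: stuck-at-1 ✓; others ✗
  M8: none of the 2 fault types match ✗
Consistent faults: {M6 stuck-at-0, M7 stuck-at-1} — 2 in all.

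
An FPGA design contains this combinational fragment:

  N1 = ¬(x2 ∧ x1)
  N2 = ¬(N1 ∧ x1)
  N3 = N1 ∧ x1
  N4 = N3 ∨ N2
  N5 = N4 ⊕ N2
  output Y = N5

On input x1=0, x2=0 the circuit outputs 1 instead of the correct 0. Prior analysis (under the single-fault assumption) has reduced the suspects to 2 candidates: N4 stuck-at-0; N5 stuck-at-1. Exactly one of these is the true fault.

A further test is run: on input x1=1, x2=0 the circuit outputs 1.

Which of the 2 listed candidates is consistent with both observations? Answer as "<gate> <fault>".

N5 stuck-at-1

Evaluate each candidate on input x1=1, x2=0:
  N4 stuck-at-0: N1=1, N2=0, N3=1, N4=0 [stuck-at-0], N5=0 → 0 — eliminated
  N5 stuck-at-1: N1=1, N2=0, N3=1, N4=1, N5=1 [stuck-at-1] → 1 — matches
Only N5 stuck-at-1 reproduces the observed 1.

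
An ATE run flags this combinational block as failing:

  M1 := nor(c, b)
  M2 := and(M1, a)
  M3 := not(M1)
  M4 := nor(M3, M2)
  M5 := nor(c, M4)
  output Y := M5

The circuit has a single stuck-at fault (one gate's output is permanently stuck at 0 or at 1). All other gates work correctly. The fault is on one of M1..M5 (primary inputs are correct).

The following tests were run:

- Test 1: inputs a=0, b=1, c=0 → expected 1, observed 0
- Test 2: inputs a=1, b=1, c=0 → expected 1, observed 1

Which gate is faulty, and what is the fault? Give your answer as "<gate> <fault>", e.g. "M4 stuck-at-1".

Fault-free values for test 1 (a=0, b=1, c=0): M1=0, M2=0, M3=1, M4=0, M5=1, giving Y=1. Observed 0.
Test 1: faults giving observed 0 are {M1 stuck-at-1, M3 stuck-at-0, M4 stuck-at-1, M5 stuck-at-0}.
Test 2 (a=1, b=1, c=0): fault-free M1=0, M2=0, M3=1, M4=0, M5=1 → 1; observed 1. Eliminates M3 stuck-at-0, M4 stuck-at-1, M5 stuck-at-0.
Only M1 stuck-at-1 is consistent with every test.

M1 stuck-at-1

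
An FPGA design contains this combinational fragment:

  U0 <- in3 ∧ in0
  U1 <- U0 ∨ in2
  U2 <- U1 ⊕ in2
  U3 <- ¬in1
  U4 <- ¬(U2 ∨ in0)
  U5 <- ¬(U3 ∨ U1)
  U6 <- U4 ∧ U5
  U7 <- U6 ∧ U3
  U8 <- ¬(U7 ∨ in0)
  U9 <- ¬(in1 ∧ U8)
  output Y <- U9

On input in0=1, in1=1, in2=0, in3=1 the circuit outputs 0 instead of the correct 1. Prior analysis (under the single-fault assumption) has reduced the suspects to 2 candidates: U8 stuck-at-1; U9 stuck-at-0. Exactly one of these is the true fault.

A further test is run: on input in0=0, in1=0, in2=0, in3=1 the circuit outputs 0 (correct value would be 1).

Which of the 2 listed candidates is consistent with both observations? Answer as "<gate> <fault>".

Evaluate each candidate on input in0=0, in1=0, in2=0, in3=1:
  U8 stuck-at-1: U0=0, U1=0, U2=0, U3=1, U4=1, U5=0, U6=0, U7=0, U8=1 [stuck-at-1], U9=1 → 1 — eliminated
  U9 stuck-at-0: U0=0, U1=0, U2=0, U3=1, U4=1, U5=0, U6=0, U7=0, U8=1, U9=0 [stuck-at-0] → 0 — matches
Only U9 stuck-at-0 reproduces the observed 0.

U9 stuck-at-0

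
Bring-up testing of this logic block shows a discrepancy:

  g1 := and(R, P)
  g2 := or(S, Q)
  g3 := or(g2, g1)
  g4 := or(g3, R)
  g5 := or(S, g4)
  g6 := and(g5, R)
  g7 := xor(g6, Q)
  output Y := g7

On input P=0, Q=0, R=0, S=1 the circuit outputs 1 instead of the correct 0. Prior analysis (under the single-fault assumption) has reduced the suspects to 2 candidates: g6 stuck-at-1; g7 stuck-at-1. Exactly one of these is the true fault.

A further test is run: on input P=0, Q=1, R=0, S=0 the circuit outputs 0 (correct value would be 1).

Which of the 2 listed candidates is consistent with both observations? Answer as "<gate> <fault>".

g6 stuck-at-1

Evaluate each candidate on input P=0, Q=1, R=0, S=0:
  g6 stuck-at-1: g1=0, g2=1, g3=1, g4=1, g5=1, g6=1 [stuck-at-1], g7=0 → 0 — matches
  g7 stuck-at-1: g1=0, g2=1, g3=1, g4=1, g5=1, g6=0, g7=1 [stuck-at-1] → 1 — eliminated
Only g6 stuck-at-1 reproduces the observed 0.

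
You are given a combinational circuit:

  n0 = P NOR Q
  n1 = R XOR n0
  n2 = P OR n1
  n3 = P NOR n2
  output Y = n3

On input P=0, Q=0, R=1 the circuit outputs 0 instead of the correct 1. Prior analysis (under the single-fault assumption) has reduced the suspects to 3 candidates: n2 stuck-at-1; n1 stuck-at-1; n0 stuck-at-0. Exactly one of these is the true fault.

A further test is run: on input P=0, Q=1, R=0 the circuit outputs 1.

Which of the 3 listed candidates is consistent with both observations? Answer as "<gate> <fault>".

n0 stuck-at-0

Evaluate each candidate on input P=0, Q=1, R=0:
  n2 stuck-at-1: n0=0, n1=0, n2=1 [stuck-at-1], n3=0 → 0 — eliminated
  n1 stuck-at-1: n0=0, n1=1 [stuck-at-1], n2=1, n3=0 → 0 — eliminated
  n0 stuck-at-0: n0=0 [stuck-at-0], n1=0, n2=0, n3=1 → 1 — matches
Only n0 stuck-at-0 reproduces the observed 1.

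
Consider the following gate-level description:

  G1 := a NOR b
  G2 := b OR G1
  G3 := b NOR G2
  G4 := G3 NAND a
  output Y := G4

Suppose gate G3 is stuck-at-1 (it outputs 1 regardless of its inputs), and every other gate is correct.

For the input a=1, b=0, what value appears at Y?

0

Propagate with G3 forced: G1=0, G2=0, G3=1 [stuck-at-1], G4=0.
So Y = 0. (Same as the fault-free value — the fault is masked on this input.)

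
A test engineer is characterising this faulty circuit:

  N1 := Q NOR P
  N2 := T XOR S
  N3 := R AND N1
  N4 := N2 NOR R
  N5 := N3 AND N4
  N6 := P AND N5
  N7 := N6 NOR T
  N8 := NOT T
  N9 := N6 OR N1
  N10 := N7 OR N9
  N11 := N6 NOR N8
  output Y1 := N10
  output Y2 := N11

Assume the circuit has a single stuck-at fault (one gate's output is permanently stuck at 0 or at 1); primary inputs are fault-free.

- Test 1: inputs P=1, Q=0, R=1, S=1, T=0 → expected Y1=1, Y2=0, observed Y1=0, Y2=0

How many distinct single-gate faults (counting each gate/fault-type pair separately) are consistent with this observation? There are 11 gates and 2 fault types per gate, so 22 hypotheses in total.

Fault-free: N1=0, N2=1, N3=0, N4=0, N5=0, N6=0, N7=1, N8=1, N9=0, N10=1, N11=0 → Y1=1, Y2=0. Observed Y1=0, Y2=0.
  N1: none of the 2 fault types match ✗
  N2: none of the 2 fault types match ✗
  N3: none of the 2 fault types match ✗
  N4: none of the 2 fault types match ✗
  N5: none of the 2 fault types match ✗
  N6: none of the 2 fault types match ✗
  N7: stuck-at-0 ✓; others ✗
  N8: none of the 2 fault types match ✗
  N9: none of the 2 fault types match ✗
  N10: stuck-at-0 ✓; others ✗
  N11: none of the 2 fault types match ✗
Consistent faults: {N7 stuck-at-0, N10 stuck-at-0} — 2 in all.

2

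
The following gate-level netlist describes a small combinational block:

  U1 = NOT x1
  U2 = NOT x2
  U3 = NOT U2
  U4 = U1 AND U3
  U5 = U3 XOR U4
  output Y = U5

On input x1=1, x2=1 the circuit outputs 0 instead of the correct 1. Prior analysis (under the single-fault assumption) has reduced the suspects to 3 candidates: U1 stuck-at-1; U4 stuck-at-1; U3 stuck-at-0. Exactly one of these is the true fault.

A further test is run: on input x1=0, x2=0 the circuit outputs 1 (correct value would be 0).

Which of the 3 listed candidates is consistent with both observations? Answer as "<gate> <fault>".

Evaluate each candidate on input x1=0, x2=0:
  U1 stuck-at-1: U1=1 [stuck-at-1], U2=1, U3=0, U4=0, U5=0 → 0 — eliminated
  U4 stuck-at-1: U1=1, U2=1, U3=0, U4=1 [stuck-at-1], U5=1 → 1 — matches
  U3 stuck-at-0: U1=1, U2=1, U3=0 [stuck-at-0], U4=0, U5=0 → 0 — eliminated
Only U4 stuck-at-1 reproduces the observed 1.

U4 stuck-at-1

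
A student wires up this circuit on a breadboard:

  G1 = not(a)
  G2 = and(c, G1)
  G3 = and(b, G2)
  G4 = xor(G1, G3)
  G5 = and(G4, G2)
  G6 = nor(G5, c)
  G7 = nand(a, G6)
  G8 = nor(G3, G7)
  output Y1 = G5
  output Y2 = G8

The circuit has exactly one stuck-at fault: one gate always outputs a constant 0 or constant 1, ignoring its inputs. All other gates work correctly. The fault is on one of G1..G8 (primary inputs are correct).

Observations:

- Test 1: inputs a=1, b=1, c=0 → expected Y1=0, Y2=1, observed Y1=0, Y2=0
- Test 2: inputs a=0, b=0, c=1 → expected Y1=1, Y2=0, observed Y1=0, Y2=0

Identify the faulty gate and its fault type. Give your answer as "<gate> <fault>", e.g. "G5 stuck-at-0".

Fault-free values for test 1 (a=1, b=1, c=0): G1=0, G2=0, G3=0, G4=0, G5=0, G6=1, G7=0, G8=1, giving Y1=0, Y2=1. Observed Y1=0, Y2=0.
Test 1: faults giving observed Y1=0, Y2=0 are {G3 stuck-at-1, G6 stuck-at-0, G7 stuck-at-1, G8 stuck-at-0}.
Test 2 (a=0, b=0, c=1): fault-free G1=1, G2=1, G3=0, G4=1, G5=1, G6=0, G7=1, G8=0 → Y1=1, Y2=0; observed Y1=0, Y2=0. Eliminates G6 stuck-at-0, G7 stuck-at-1, G8 stuck-at-0.
Only G3 stuck-at-1 is consistent with every test.

G3 stuck-at-1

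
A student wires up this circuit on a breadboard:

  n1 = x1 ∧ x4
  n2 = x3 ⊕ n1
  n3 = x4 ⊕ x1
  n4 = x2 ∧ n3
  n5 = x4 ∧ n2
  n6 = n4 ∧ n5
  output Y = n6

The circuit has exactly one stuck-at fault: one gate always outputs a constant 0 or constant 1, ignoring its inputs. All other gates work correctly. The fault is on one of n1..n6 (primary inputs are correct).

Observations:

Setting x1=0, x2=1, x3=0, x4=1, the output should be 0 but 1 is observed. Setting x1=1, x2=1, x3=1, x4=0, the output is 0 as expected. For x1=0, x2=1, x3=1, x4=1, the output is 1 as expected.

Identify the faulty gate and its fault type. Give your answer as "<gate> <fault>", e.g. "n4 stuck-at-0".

n2 stuck-at-1

Fault-free values for test 1 (x1=0, x2=1, x3=0, x4=1): n1=0, n2=0, n3=1, n4=1, n5=0, n6=0, giving Y=0. Observed 1.
Test 1: faults giving observed 1 are {n1 stuck-at-1, n2 stuck-at-1, n5 stuck-at-1, n6 stuck-at-1}.
Test 2 (x1=1, x2=1, x3=1, x4=0): fault-free n1=0, n2=1, n3=1, n4=1, n5=0, n6=0 → 0; observed 0. Eliminates n5 stuck-at-1, n6 stuck-at-1.
Test 3 (x1=0, x2=1, x3=1, x4=1): fault-free n1=0, n2=1, n3=1, n4=1, n5=1, n6=1 → 1; observed 1. Eliminates n1 stuck-at-1.
Only n2 stuck-at-1 is consistent with every test.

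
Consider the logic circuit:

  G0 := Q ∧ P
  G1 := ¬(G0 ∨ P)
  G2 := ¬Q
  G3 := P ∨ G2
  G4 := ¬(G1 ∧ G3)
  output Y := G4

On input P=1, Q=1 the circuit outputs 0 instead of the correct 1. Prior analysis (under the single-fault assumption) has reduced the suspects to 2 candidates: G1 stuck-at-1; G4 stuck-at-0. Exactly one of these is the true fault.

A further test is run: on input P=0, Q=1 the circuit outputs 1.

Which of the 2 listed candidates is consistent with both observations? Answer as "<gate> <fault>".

G1 stuck-at-1

Evaluate each candidate on input P=0, Q=1:
  G1 stuck-at-1: G0=0, G1=1 [stuck-at-1], G2=0, G3=0, G4=1 → 1 — matches
  G4 stuck-at-0: G0=0, G1=1, G2=0, G3=0, G4=0 [stuck-at-0] → 0 — eliminated
Only G1 stuck-at-1 reproduces the observed 1.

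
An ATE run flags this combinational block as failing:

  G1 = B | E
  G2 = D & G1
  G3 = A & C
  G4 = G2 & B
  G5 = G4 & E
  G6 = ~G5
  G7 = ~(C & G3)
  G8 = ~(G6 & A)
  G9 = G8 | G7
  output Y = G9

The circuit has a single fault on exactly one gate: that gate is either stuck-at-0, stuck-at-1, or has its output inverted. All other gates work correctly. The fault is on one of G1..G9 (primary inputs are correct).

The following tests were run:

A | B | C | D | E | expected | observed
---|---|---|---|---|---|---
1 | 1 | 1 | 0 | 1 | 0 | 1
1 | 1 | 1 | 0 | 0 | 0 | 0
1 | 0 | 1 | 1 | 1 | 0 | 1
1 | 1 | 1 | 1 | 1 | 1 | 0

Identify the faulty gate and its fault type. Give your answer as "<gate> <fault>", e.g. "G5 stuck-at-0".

Fault-free values for test 1 (A=1, B=1, C=1, D=0, E=1): G1=1, G2=0, G3=1, G4=0, G5=0, G6=1, G7=0, G8=0, G9=0, giving Y=0. Observed 1.
Test 1: faults giving observed 1 are {G2 stuck-at-1, G2 inverted output, G3 stuck-at-0, G3 inverted output, G4 stuck-at-1, G4 inverted output, G5 stuck-at-1, G5 inverted output, G6 stuck-at-0, G6 inverted output, G7 stuck-at-1, G7 inverted output, G8 stuck-at-1, G8 inverted output, G9 stuck-at-1, G9 inverted output}.
Test 2 (A=1, B=1, C=1, D=0, E=0): fault-free G1=1, G2=0, G3=1, G4=0, G5=0, G6=1, G7=0, G8=0, G9=0 → 0; observed 0. Eliminates G3 stuck-at-0, G3 inverted output, G5 stuck-at-1, G5 inverted output, G6 stuck-at-0, G6 inverted output, G7 stuck-at-1, G7 inverted output, G8 stuck-at-1, G8 inverted output, G9 stuck-at-1, G9 inverted output.
Test 3 (A=1, B=0, C=1, D=1, E=1): fault-free G1=1, G2=1, G3=1, G4=0, G5=0, G6=1, G7=0, G8=0, G9=0 → 0; observed 1. Eliminates G2 stuck-at-1, G2 inverted output.
Test 4 (A=1, B=1, C=1, D=1, E=1): fault-free G1=1, G2=1, G3=1, G4=1, G5=1, G6=0, G7=0, G8=1, G9=1 → 1; observed 0. Eliminates G4 stuck-at-1.
Only G4 inverted output is consistent with every test.

G4 inverted output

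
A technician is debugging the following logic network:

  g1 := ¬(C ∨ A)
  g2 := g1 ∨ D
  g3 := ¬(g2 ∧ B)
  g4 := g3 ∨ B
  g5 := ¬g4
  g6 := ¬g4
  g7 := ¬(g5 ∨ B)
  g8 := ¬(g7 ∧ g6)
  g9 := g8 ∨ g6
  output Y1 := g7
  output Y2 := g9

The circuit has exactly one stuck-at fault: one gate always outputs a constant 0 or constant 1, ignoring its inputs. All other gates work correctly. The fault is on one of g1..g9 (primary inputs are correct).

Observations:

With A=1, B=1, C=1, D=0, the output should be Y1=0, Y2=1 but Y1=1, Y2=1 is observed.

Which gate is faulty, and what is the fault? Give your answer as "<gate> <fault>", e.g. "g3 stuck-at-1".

g7 stuck-at-1

Fault-free values for test 1 (A=1, B=1, C=1, D=0): g1=0, g2=0, g3=1, g4=1, g5=0, g6=0, g7=0, g8=1, g9=1, giving Y1=0, Y2=1. Observed Y1=1, Y2=1.
Test 1: faults giving observed Y1=1, Y2=1 are {g7 stuck-at-1}.
Only g7 stuck-at-1 is consistent with every test.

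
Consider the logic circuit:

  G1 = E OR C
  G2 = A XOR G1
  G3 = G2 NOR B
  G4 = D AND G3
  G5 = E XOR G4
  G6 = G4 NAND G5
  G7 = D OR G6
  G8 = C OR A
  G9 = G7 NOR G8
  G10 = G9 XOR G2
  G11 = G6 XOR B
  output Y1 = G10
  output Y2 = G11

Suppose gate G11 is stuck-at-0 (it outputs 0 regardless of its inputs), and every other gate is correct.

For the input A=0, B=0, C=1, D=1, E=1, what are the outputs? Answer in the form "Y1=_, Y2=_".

Y1=1, Y2=0

Propagate with G11 forced: G1=1, G2=1, G3=0, G4=0, G5=1, G6=1, G7=1, G8=1, G9=0, G10=1, G11=0 [stuck-at-0].
So the outputs are Y1=1, Y2=0. (Without the fault they would be Y1=1, Y2=1.)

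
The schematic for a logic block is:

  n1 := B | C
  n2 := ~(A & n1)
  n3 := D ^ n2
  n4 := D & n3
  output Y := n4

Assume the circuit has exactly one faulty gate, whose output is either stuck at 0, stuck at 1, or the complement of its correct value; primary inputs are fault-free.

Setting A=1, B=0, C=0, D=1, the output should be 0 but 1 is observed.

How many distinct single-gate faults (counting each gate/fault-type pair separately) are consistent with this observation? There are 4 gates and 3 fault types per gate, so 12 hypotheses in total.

8

Fault-free: n1=0, n2=1, n3=0, n4=0 → 0. Observed 1.
  n1 stuck-at-0: output 0 ✗
  n1 stuck-at-1: output 1 ✓
  n1 inverted output: output 1 ✓
  n2 stuck-at-0: output 1 ✓
  n2 stuck-at-1: output 0 ✗
  n2 inverted output: output 1 ✓
  n3 stuck-at-0: output 0 ✗
  n3 stuck-at-1: output 1 ✓
  n3 inverted output: output 1 ✓
  n4 stuck-at-0: output 0 ✗
  n4 stuck-at-1: output 1 ✓
  n4 inverted output: output 1 ✓
Consistent faults: {n1 stuck-at-1, n1 inverted output, n2 stuck-at-0, n2 inverted output, n3 stuck-at-1, n3 inverted output, n4 stuck-at-1, n4 inverted output} — 8 in all.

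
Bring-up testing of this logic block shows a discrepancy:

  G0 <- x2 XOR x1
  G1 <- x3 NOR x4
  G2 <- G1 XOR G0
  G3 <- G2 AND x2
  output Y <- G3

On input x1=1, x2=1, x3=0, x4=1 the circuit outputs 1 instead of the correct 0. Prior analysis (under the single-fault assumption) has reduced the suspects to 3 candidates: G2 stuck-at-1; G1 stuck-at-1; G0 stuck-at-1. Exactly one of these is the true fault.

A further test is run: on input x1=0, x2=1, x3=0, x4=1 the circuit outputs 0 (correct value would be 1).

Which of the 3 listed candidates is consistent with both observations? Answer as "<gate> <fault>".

G1 stuck-at-1

Evaluate each candidate on input x1=0, x2=1, x3=0, x4=1:
  G2 stuck-at-1: G0=1, G1=0, G2=1 [stuck-at-1], G3=1 → 1 — eliminated
  G1 stuck-at-1: G0=1, G1=1 [stuck-at-1], G2=0, G3=0 → 0 — matches
  G0 stuck-at-1: G0=1 [stuck-at-1], G1=0, G2=1, G3=1 → 1 — eliminated
Only G1 stuck-at-1 reproduces the observed 0.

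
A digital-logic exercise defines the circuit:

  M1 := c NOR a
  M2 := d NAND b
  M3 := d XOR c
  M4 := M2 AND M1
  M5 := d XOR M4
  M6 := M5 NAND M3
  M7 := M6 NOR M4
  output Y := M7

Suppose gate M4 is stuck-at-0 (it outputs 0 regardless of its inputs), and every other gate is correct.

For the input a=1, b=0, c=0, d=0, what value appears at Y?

Propagate with M4 forced: M1=0, M2=1, M3=0, M4=0 [stuck-at-0], M5=0, M6=1, M7=0.
So Y = 0. (Same as the fault-free value — the fault is masked on this input.)

0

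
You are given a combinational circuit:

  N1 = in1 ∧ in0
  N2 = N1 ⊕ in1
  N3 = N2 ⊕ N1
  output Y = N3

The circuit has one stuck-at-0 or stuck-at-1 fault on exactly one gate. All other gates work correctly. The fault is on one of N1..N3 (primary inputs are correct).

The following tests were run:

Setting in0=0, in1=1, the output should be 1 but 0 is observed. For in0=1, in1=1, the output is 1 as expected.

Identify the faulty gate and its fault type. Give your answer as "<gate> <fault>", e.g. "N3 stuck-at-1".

Fault-free values for test 1 (in0=0, in1=1): N1=0, N2=1, N3=1, giving Y=1. Observed 0.
Test 1: faults giving observed 0 are {N2 stuck-at-0, N3 stuck-at-0}.
Test 2 (in0=1, in1=1): fault-free N1=1, N2=0, N3=1 → 1; observed 1. Eliminates N3 stuck-at-0.
Only N2 stuck-at-0 is consistent with every test.

N2 stuck-at-0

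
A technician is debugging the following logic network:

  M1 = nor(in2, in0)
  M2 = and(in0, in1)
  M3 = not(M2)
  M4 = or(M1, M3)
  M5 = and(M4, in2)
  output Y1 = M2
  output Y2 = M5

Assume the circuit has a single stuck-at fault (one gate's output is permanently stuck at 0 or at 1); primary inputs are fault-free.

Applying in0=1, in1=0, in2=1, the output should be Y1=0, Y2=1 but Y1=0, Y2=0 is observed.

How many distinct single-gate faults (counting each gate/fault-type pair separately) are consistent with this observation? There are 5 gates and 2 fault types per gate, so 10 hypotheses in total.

Fault-free: M1=0, M2=0, M3=1, M4=1, M5=1 → Y1=0, Y2=1. Observed Y1=0, Y2=0.
  M1 stuck-at-0: output Y1=0, Y2=1 ✗
  M1 stuck-at-1: output Y1=0, Y2=1 ✗
  M2 stuck-at-0: output Y1=0, Y2=1 ✗
  M2 stuck-at-1: output Y1=1, Y2=0 ✗
  M3 stuck-at-0: output Y1=0, Y2=0 ✓
  M3 stuck-at-1: output Y1=0, Y2=1 ✗
  M4 stuck-at-0: output Y1=0, Y2=0 ✓
  M4 stuck-at-1: output Y1=0, Y2=1 ✗
  M5 stuck-at-0: output Y1=0, Y2=0 ✓
  M5 stuck-at-1: output Y1=0, Y2=1 ✗
Consistent faults: {M3 stuck-at-0, M4 stuck-at-0, M5 stuck-at-0} — 3 in all.

3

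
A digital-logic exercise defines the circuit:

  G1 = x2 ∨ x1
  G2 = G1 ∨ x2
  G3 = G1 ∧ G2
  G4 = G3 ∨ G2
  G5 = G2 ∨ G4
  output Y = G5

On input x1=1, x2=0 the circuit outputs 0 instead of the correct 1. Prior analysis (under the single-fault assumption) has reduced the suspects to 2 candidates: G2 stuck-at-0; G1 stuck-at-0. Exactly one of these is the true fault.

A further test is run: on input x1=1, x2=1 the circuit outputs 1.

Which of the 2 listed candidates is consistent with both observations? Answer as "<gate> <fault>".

Evaluate each candidate on input x1=1, x2=1:
  G2 stuck-at-0: G1=1, G2=0 [stuck-at-0], G3=0, G4=0, G5=0 → 0 — eliminated
  G1 stuck-at-0: G1=0 [stuck-at-0], G2=1, G3=0, G4=1, G5=1 → 1 — matches
Only G1 stuck-at-0 reproduces the observed 1.

G1 stuck-at-0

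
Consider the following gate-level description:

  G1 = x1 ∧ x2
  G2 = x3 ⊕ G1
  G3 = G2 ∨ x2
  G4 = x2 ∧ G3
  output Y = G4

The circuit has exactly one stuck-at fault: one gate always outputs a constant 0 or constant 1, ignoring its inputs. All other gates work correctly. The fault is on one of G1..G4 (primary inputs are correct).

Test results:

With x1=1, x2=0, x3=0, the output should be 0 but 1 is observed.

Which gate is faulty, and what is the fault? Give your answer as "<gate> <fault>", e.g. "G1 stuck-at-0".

Fault-free values for test 1 (x1=1, x2=0, x3=0): G1=0, G2=0, G3=0, G4=0, giving Y=0. Observed 1.
Test 1: faults giving observed 1 are {G4 stuck-at-1}.
Only G4 stuck-at-1 is consistent with every test.

G4 stuck-at-1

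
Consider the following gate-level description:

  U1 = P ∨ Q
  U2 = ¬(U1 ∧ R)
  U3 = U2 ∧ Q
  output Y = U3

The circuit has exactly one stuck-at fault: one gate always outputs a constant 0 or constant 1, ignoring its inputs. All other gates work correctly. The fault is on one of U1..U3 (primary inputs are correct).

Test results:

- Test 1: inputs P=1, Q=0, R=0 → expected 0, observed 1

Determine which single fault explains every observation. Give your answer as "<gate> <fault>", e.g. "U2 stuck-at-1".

Fault-free values for test 1 (P=1, Q=0, R=0): U1=1, U2=1, U3=0, giving Y=0. Observed 1.
Test 1: faults giving observed 1 are {U3 stuck-at-1}.
Only U3 stuck-at-1 is consistent with every test.

U3 stuck-at-1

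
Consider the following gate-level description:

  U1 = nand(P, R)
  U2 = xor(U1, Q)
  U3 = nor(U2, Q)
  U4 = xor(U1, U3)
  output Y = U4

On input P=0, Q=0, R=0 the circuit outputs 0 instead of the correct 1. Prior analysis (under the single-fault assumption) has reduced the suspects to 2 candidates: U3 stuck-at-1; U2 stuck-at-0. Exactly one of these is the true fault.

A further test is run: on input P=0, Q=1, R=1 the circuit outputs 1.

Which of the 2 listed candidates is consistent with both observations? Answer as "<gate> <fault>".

U2 stuck-at-0

Evaluate each candidate on input P=0, Q=1, R=1:
  U3 stuck-at-1: U1=1, U2=0, U3=1 [stuck-at-1], U4=0 → 0 — eliminated
  U2 stuck-at-0: U1=1, U2=0 [stuck-at-0], U3=0, U4=1 → 1 — matches
Only U2 stuck-at-0 reproduces the observed 1.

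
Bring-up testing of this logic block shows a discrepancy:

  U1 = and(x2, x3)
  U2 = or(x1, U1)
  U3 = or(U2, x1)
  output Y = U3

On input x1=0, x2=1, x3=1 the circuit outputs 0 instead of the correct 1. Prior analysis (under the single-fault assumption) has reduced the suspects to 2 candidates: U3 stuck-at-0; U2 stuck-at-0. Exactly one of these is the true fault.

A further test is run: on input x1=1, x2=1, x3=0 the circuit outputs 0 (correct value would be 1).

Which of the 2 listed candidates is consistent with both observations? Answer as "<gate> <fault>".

Evaluate each candidate on input x1=1, x2=1, x3=0:
  U3 stuck-at-0: U1=0, U2=1, U3=0 [stuck-at-0] → 0 — matches
  U2 stuck-at-0: U1=0, U2=0 [stuck-at-0], U3=1 → 1 — eliminated
Only U3 stuck-at-0 reproduces the observed 0.

U3 stuck-at-0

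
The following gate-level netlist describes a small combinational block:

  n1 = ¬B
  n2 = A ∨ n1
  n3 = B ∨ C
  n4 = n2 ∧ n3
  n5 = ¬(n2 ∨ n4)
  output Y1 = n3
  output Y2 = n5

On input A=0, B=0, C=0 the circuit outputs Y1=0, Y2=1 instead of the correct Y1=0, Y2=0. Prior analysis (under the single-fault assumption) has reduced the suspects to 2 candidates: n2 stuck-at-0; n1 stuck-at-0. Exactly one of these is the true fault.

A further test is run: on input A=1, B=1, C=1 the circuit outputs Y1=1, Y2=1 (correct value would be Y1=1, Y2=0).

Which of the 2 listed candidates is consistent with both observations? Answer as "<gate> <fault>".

Evaluate each candidate on input A=1, B=1, C=1:
  n2 stuck-at-0: n1=0, n2=0 [stuck-at-0], n3=1, n4=0, n5=1 → Y1=1, Y2=1 — matches
  n1 stuck-at-0: n1=0 [stuck-at-0], n2=1, n3=1, n4=1, n5=0 → Y1=1, Y2=0 — eliminated
Only n2 stuck-at-0 reproduces the observed Y1=1, Y2=1.

n2 stuck-at-0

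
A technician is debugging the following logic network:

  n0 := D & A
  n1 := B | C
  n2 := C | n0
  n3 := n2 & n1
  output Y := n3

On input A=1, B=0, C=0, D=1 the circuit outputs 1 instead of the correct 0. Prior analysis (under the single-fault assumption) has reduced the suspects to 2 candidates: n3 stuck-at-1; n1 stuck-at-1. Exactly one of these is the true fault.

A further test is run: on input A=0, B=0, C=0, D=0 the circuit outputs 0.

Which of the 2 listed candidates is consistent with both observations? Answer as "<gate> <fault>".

n1 stuck-at-1

Evaluate each candidate on input A=0, B=0, C=0, D=0:
  n3 stuck-at-1: n0=0, n1=0, n2=0, n3=1 [stuck-at-1] → 1 — eliminated
  n1 stuck-at-1: n0=0, n1=1 [stuck-at-1], n2=0, n3=0 → 0 — matches
Only n1 stuck-at-1 reproduces the observed 0.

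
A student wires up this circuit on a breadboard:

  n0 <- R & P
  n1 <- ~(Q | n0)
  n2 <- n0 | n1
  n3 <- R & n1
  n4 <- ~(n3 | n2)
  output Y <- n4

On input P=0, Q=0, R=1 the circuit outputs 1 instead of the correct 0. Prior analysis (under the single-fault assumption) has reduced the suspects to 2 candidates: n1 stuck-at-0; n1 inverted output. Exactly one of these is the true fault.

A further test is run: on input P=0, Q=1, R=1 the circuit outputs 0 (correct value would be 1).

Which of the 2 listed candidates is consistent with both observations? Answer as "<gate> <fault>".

Evaluate each candidate on input P=0, Q=1, R=1:
  n1 stuck-at-0: n0=0, n1=0 [stuck-at-0], n2=0, n3=0, n4=1 → 1 — eliminated
  n1 inverted output: n0=0, n1=1 [inverted output], n2=1, n3=1, n4=0 → 0 — matches
Only n1 inverted output reproduces the observed 0.

n1 inverted output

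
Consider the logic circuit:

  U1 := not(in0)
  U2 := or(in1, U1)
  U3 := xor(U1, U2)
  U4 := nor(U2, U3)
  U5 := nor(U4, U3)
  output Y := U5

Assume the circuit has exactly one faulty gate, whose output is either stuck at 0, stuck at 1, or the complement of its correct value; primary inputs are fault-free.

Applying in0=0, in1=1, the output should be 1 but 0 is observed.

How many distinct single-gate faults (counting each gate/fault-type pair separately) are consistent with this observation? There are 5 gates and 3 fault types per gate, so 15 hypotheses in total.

Fault-free: U1=1, U2=1, U3=0, U4=0, U5=1 → 1. Observed 0.
  U1: stuck-at-0, inverted output ✓; others ✗
  U2: stuck-at-0, inverted output ✓; others ✗
  U3: stuck-at-1, inverted output ✓; others ✗
  U4: stuck-at-1, inverted output ✓; others ✗
  U5: stuck-at-0, inverted output ✓; others ✗
Consistent faults: {U1 stuck-at-0, U1 inverted output, U2 stuck-at-0, U2 inverted output, U3 stuck-at-1, U3 inverted output, U4 stuck-at-1, U4 inverted output, U5 stuck-at-0, U5 inverted output} — 10 in all.

10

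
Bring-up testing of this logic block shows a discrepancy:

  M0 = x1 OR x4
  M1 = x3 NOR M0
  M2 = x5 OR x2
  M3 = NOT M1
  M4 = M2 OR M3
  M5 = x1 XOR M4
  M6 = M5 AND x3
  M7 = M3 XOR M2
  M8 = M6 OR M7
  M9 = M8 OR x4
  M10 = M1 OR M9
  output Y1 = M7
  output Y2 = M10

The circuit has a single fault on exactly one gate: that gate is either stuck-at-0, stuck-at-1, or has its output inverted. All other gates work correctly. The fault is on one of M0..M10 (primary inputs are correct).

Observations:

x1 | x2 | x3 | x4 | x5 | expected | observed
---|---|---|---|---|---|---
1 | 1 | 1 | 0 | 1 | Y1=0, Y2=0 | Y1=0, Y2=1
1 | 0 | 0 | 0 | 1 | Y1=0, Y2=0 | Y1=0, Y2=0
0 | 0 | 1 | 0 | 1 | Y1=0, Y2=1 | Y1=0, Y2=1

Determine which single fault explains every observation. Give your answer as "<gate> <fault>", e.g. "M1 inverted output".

M5 stuck-at-1

Fault-free values for test 1 (x1=1, x2=1, x3=1, x4=0, x5=1): M0=1, M1=0, M2=1, M3=1, M4=1, M5=0, M6=0, M7=0, M8=0, M9=0, M10=0, giving Y1=0, Y2=0. Observed Y1=0, Y2=1.
Test 1: faults giving observed Y1=0, Y2=1 are {M4 stuck-at-0, M4 inverted output, M5 stuck-at-1, M5 inverted output, M6 stuck-at-1, M6 inverted output, M8 stuck-at-1, M8 inverted output, M9 stuck-at-1, M9 inverted output, M10 stuck-at-1, M10 inverted output}.
Test 2 (x1=1, x2=0, x3=0, x4=0, x5=1): fault-free M0=1, M1=0, M2=1, M3=1, M4=1, M5=0, M6=0, M7=0, M8=0, M9=0, M10=0 → Y1=0, Y2=0; observed Y1=0, Y2=0. Eliminates M6 stuck-at-1, M6 inverted output, M8 stuck-at-1, M8 inverted output, M9 stuck-at-1, M9 inverted output, M10 stuck-at-1, M10 inverted output.
Test 3 (x1=0, x2=0, x3=1, x4=0, x5=1): fault-free M0=0, M1=0, M2=1, M3=1, M4=1, M5=1, M6=1, M7=0, M8=1, M9=1, M10=1 → Y1=0, Y2=1; observed Y1=0, Y2=1. Eliminates M4 stuck-at-0, M4 inverted output, M5 inverted output.
Only M5 stuck-at-1 is consistent with every test.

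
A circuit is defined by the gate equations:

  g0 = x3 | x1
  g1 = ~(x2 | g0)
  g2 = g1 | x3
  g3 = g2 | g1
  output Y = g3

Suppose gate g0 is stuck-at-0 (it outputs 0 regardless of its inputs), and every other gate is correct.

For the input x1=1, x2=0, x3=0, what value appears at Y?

Propagate with g0 forced: g0=0 [stuck-at-0], g1=1, g2=1, g3=1.
So Y = 1. (Without the fault it would be 0.)

1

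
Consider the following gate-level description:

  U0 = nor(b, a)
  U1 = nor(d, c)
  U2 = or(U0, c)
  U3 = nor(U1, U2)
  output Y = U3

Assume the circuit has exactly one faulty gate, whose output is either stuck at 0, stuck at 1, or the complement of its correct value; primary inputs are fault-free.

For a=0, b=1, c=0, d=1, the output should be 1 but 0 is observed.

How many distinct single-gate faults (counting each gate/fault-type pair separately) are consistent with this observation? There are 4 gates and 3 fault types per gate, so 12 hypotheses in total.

8

Fault-free: U0=0, U1=0, U2=0, U3=1 → 1. Observed 0.
  U0 stuck-at-0: output 1 ✗
  U0 stuck-at-1: output 0 ✓
  U0 inverted output: output 0 ✓
  U1 stuck-at-0: output 1 ✗
  U1 stuck-at-1: output 0 ✓
  U1 inverted output: output 0 ✓
  U2 stuck-at-0: output 1 ✗
  U2 stuck-at-1: output 0 ✓
  U2 inverted output: output 0 ✓
  U3 stuck-at-0: output 0 ✓
  U3 stuck-at-1: output 1 ✗
  U3 inverted output: output 0 ✓
Consistent faults: {U0 stuck-at-1, U0 inverted output, U1 stuck-at-1, U1 inverted output, U2 stuck-at-1, U2 inverted output, U3 stuck-at-0, U3 inverted output} — 8 in all.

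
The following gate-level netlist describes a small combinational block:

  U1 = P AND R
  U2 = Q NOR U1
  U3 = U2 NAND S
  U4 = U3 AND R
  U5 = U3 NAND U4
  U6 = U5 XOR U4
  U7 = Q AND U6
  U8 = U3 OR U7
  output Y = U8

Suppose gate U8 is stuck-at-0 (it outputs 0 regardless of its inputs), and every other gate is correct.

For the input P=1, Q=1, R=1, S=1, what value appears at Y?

Propagate with U8 forced: U1=1, U2=0, U3=1, U4=1, U5=0, U6=1, U7=1, U8=0 [stuck-at-0].
So Y = 0. (Without the fault it would be 1.)

0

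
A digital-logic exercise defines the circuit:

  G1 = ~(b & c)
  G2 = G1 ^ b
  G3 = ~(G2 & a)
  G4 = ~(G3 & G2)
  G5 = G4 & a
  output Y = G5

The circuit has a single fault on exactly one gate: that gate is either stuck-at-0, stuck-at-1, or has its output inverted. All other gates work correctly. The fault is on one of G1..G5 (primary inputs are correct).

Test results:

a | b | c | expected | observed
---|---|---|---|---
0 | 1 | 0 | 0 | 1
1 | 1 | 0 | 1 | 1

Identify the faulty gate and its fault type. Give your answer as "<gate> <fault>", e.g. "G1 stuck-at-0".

G5 stuck-at-1

Fault-free values for test 1 (a=0, b=1, c=0): G1=1, G2=0, G3=1, G4=1, G5=0, giving Y=0. Observed 1.
Test 1: faults giving observed 1 are {G5 stuck-at-1, G5 inverted output}.
Test 2 (a=1, b=1, c=0): fault-free G1=1, G2=0, G3=1, G4=1, G5=1 → 1; observed 1. Eliminates G5 inverted output.
Only G5 stuck-at-1 is consistent with every test.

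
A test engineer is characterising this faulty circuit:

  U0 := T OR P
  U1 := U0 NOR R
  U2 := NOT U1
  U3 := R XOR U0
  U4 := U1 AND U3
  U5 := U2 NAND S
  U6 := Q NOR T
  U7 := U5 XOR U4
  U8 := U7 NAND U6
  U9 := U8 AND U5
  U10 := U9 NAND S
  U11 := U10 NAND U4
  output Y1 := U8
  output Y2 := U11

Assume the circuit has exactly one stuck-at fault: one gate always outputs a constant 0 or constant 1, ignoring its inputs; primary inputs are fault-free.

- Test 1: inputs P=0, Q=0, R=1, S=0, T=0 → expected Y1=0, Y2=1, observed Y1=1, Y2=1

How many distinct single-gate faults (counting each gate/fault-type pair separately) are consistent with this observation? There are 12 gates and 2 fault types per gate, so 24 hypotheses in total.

Fault-free: U0=0, U1=0, U2=1, U3=1, U4=0, U5=1, U6=1, U7=1, U8=0, U9=0, U10=1, U11=1 → Y1=0, Y2=1. Observed Y1=1, Y2=1.
  U0: none of the 2 fault types match ✗
  U1: none of the 2 fault types match ✗
  U2: none of the 2 fault types match ✗
  U3: none of the 2 fault types match ✗
  U4: none of the 2 fault types match ✗
  U5: stuck-at-0 ✓; others ✗
  U6: stuck-at-0 ✓; others ✗
  U7: stuck-at-0 ✓; others ✗
  U8: stuck-at-1 ✓; others ✗
  U9: none of the 2 fault types match ✗
  U10: none of the 2 fault types match ✗
  U11: none of the 2 fault types match ✗
Consistent faults: {U5 stuck-at-0, U6 stuck-at-0, U7 stuck-at-0, U8 stuck-at-1} — 4 in all.

4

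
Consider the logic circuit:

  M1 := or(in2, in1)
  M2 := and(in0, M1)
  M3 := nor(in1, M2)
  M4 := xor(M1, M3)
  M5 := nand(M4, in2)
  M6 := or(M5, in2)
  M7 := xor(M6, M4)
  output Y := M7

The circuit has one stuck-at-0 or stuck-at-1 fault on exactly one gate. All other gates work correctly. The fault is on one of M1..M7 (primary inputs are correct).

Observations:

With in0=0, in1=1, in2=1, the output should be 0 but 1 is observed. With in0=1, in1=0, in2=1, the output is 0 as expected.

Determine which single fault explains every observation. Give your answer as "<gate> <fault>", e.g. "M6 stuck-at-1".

Fault-free values for test 1 (in0=0, in1=1, in2=1): M1=1, M2=0, M3=0, M4=1, M5=0, M6=1, M7=0, giving Y=0. Observed 1.
Test 1: faults giving observed 1 are {M1 stuck-at-0, M3 stuck-at-1, M4 stuck-at-0, M6 stuck-at-0, M7 stuck-at-1}.
Test 2 (in0=1, in1=0, in2=1): fault-free M1=1, M2=1, M3=0, M4=1, M5=0, M6=1, M7=0 → 0; observed 0. Eliminates M3 stuck-at-1, M4 stuck-at-0, M6 stuck-at-0, M7 stuck-at-1.
Only M1 stuck-at-0 is consistent with every test.

M1 stuck-at-0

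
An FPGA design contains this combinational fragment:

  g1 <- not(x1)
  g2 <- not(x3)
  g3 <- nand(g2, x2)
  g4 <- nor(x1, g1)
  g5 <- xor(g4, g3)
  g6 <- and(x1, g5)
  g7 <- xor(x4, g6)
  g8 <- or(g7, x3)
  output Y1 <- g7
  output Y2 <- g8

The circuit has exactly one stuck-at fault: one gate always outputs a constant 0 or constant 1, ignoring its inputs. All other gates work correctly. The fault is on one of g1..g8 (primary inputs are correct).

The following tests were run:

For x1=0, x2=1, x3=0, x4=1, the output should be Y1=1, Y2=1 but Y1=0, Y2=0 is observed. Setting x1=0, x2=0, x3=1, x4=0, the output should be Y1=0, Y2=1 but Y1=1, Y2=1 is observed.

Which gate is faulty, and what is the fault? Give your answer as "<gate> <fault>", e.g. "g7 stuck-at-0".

Fault-free values for test 1 (x1=0, x2=1, x3=0, x4=1): g1=1, g2=1, g3=0, g4=0, g5=0, g6=0, g7=1, g8=1, giving Y1=1, Y2=1. Observed Y1=0, Y2=0.
Test 1: faults giving observed Y1=0, Y2=0 are {g6 stuck-at-1, g7 stuck-at-0}.
Test 2 (x1=0, x2=0, x3=1, x4=0): fault-free g1=1, g2=0, g3=1, g4=0, g5=1, g6=0, g7=0, g8=1 → Y1=0, Y2=1; observed Y1=1, Y2=1. Eliminates g7 stuck-at-0.
Only g6 stuck-at-1 is consistent with every test.

g6 stuck-at-1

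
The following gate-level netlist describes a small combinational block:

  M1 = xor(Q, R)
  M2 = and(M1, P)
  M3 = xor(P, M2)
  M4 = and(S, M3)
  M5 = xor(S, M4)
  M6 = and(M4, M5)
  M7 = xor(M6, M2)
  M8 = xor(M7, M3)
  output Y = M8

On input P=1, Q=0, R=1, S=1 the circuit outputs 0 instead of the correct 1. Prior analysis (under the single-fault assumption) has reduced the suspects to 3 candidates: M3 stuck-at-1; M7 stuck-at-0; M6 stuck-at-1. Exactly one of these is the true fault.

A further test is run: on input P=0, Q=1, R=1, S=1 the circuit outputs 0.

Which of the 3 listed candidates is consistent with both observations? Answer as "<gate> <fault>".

Evaluate each candidate on input P=0, Q=1, R=1, S=1:
  M3 stuck-at-1: M1=0, M2=0, M3=1 [stuck-at-1], M4=1, M5=0, M6=0, M7=0, M8=1 → 1 — eliminated
  M7 stuck-at-0: M1=0, M2=0, M3=0, M4=0, M5=1, M6=0, M7=0 [stuck-at-0], M8=0 → 0 — matches
  M6 stuck-at-1: M1=0, M2=0, M3=0, M4=0, M5=1, M6=1 [stuck-at-1], M7=1, M8=1 → 1 — eliminated
Only M7 stuck-at-0 reproduces the observed 0.

M7 stuck-at-0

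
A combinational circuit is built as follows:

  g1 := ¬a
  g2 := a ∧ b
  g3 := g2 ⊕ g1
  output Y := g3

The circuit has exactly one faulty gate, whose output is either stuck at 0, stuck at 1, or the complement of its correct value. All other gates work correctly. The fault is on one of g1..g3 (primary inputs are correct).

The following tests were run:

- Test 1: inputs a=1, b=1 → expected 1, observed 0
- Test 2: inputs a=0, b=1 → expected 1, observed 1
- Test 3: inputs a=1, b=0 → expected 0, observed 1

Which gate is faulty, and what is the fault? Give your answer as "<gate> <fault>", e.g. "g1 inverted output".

g1 stuck-at-1

Fault-free values for test 1 (a=1, b=1): g1=0, g2=1, g3=1, giving Y=1. Observed 0.
Test 1: faults giving observed 0 are {g1 stuck-at-1, g1 inverted output, g2 stuck-at-0, g2 inverted output, g3 stuck-at-0, g3 inverted output}.
Test 2 (a=0, b=1): fault-free g1=1, g2=0, g3=1 → 1; observed 1. Eliminates g1 inverted output, g2 inverted output, g3 stuck-at-0, g3 inverted output.
Test 3 (a=1, b=0): fault-free g1=0, g2=0, g3=0 → 0; observed 1. Eliminates g2 stuck-at-0.
Only g1 stuck-at-1 is consistent with every test.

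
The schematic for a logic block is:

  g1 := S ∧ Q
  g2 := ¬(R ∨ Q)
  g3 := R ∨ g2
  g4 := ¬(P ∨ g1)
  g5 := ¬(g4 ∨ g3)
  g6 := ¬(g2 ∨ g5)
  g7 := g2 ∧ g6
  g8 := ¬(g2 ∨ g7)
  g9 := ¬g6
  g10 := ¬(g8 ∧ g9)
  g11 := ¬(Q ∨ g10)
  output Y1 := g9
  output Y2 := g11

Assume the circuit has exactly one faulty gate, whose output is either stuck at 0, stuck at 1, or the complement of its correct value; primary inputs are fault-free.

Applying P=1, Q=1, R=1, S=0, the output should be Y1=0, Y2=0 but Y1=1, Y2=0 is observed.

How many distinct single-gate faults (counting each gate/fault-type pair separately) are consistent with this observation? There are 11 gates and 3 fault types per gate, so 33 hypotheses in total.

Fault-free: g1=0, g2=0, g3=1, g4=0, g5=0, g6=1, g7=0, g8=1, g9=0, g10=1, g11=0 → Y1=0, Y2=0. Observed Y1=1, Y2=0.
  g1: none of the 3 fault types match ✗
  g2: stuck-at-1, inverted output ✓; others ✗
  g3: stuck-at-0, inverted output ✓; others ✗
  g4: none of the 3 fault types match ✗
  g5: stuck-at-1, inverted output ✓; others ✗
  g6: stuck-at-0, inverted output ✓; others ✗
  g7: none of the 3 fault types match ✗
  g8: none of the 3 fault types match ✗
  g9: stuck-at-1, inverted output ✓; others ✗
  g10: none of the 3 fault types match ✗
  g11: none of the 3 fault types match ✗
Consistent faults: {g2 stuck-at-1, g2 inverted output, g3 stuck-at-0, g3 inverted output, g5 stuck-at-1, g5 inverted output, g6 stuck-at-0, g6 inverted output, g9 stuck-at-1, g9 inverted output} — 10 in all.

10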